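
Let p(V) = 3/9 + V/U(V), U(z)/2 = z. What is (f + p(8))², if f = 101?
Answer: 373321/36 ≈ 10370.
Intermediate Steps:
U(z) = 2*z
p(V) = ⅚ (p(V) = 3/9 + V/((2*V)) = 3*(⅑) + V*(1/(2*V)) = ⅓ + ½ = ⅚)
(f + p(8))² = (101 + ⅚)² = (611/6)² = 373321/36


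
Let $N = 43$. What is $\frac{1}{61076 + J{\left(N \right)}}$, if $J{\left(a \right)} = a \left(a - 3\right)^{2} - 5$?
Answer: $\frac{1}{129871} \approx 7.6999 \cdot 10^{-6}$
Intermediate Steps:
$J{\left(a \right)} = -5 + a \left(-3 + a\right)^{2}$ ($J{\left(a \right)} = a \left(-3 + a\right)^{2} - 5 = -5 + a \left(-3 + a\right)^{2}$)
$\frac{1}{61076 + J{\left(N \right)}} = \frac{1}{61076 - \left(5 - 43 \left(-3 + 43\right)^{2}\right)} = \frac{1}{61076 - \left(5 - 43 \cdot 40^{2}\right)} = \frac{1}{61076 + \left(-5 + 43 \cdot 1600\right)} = \frac{1}{61076 + \left(-5 + 68800\right)} = \frac{1}{61076 + 68795} = \frac{1}{129871}$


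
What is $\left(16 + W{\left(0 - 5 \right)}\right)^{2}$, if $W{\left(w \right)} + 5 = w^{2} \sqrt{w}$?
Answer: $-3004 + 550 i \sqrt{5} \approx -3004.0 + 1229.8 i$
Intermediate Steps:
$W{\left(w \right)} = -5 + w^{\frac{5}{2}}$ ($W{\left(w \right)} = -5 + w^{2} \sqrt{w} = -5 + w^{\frac{5}{2}}$)
$\left(16 + W{\left(0 - 5 \right)}\right)^{2} = \left(16 - \left(5 - \left(0 - 5\right)^{\frac{5}{2}}\right)\right)^{2} = \left(16 - \left(5 - \left(-5\right)^{\frac{5}{2}}\right)\right)^{2} = \left(16 - \left(5 - 25 i \sqrt{5}\right)\right)^{2} = \left(11 + 25 i \sqrt{5}\right)^{2}$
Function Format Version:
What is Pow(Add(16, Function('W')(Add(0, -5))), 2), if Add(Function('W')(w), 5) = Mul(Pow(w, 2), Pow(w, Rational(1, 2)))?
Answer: Add(-3004, Mul(550, I, Pow(5, Rational(1, 2)))) ≈ Add(-3004.0, Mul(1229.8, I))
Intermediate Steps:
Function('W')(w) = Add(-5, Pow(w, Rational(5, 2))) (Function('W')(w) = Add(-5, Mul(Pow(w, 2), Pow(w, Rational(1, 2)))) = Add(-5, Pow(w, Rational(5, 2))))
Pow(Add(16, Function('W')(Add(0, -5))), 2) = Pow(Add(16, Add(-5, Pow(Add(0, -5), Rational(5, 2)))), 2) = Pow(Add(16, Add(-5, Pow(-5, Rational(5, 2)))), 2) = Pow(Add(16, Add(-5, Mul(25, I, Pow(5, Rational(1, 2))))), 2) = Pow(Add(11, Mul(25, I, Pow(5, Rational(1, 2)))), 2)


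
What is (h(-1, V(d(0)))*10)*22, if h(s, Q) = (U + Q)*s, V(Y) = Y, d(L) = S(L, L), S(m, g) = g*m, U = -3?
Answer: 660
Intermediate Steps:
d(L) = L**2 (d(L) = L*L = L**2)
h(s, Q) = s*(-3 + Q) (h(s, Q) = (-3 + Q)*s = s*(-3 + Q))
(h(-1, V(d(0)))*10)*22 = (-(-3 + 0**2)*10)*22 = (-(-3 + 0)*10)*22 = (-1*(-3)*10)*22 = (3*10)*22 = 30*22 = 660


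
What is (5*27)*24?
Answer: 3240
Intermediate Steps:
(5*27)*24 = 135*24 = 3240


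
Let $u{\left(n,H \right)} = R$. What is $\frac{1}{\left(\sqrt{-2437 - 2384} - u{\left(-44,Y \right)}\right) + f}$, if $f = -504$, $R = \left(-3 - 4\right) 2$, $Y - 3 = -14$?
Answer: $- \frac{490}{244921} - \frac{i \sqrt{4821}}{244921} \approx -0.0020006 - 0.00028349 i$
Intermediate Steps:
$Y = -11$ ($Y = 3 - 14 = -11$)
$R = -14$ ($R = \left(-7\right) 2 = -14$)
$u{\left(n,H \right)} = -14$
$\frac{1}{\left(\sqrt{-2437 - 2384} - u{\left(-44,Y \right)}\right) + f} = \frac{1}{\left(\sqrt{-2437 - 2384} - -14\right) - 504} = \frac{1}{\left(\sqrt{-4821} + 14\right) - 504} = \frac{1}{\left(i \sqrt{4821} + 14\right) - 504} = \frac{1}{\left(14 + i \sqrt{4821}\right) - 504} = \frac{1}{-490 + i \sqrt{4821}}$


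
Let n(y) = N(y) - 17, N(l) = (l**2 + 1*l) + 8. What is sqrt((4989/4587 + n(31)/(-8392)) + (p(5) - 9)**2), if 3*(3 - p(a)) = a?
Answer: sqrt(22133691731575666)/19247052 ≈ 7.7297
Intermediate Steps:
p(a) = 3 - a/3
N(l) = 8 + l + l**2 (N(l) = (l**2 + l) + 8 = (l + l**2) + 8 = 8 + l + l**2)
n(y) = -9 + y + y**2 (n(y) = (8 + y + y**2) - 17 = -9 + y + y**2)
sqrt((4989/4587 + n(31)/(-8392)) + (p(5) - 9)**2) = sqrt((4989/4587 + (-9 + 31 + 31**2)/(-8392)) + ((3 - 1/3*5) - 9)**2) = sqrt((4989*(1/4587) + (-9 + 31 + 961)*(-1/8392)) + ((3 - 5/3) - 9)**2) = sqrt((1663/1529 + 983*(-1/8392)) + (4/3 - 9)**2) = sqrt((1663/1529 - 983/8392) + (-23/3)**2) = sqrt(12452889/12831368 + 529/9) = sqrt(6899869673/115482312) = sqrt(22133691731575666)/19247052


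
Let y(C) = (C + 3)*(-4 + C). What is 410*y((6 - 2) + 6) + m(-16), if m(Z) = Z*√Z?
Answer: 31980 - 64*I ≈ 31980.0 - 64.0*I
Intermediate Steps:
m(Z) = Z^(3/2)
y(C) = (-4 + C)*(3 + C) (y(C) = (3 + C)*(-4 + C) = (-4 + C)*(3 + C))
410*y((6 - 2) + 6) + m(-16) = 410*(-12 + ((6 - 2) + 6)² - ((6 - 2) + 6)) + (-16)^(3/2) = 410*(-12 + (4 + 6)² - (4 + 6)) - 64*I = 410*(-12 + 10² - 1*10) - 64*I = 410*(-12 + 100 - 10) - 64*I = 410*78 - 64*I = 31980 - 64*I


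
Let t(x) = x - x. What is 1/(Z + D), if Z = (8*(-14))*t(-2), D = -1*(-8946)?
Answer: 1/8946 ≈ 0.00011178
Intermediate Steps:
t(x) = 0
D = 8946
Z = 0 (Z = (8*(-14))*0 = -112*0 = 0)
1/(Z + D) = 1/(0 + 8946) = 1/8946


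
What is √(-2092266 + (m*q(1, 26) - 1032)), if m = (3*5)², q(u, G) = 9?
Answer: 19*I*√5793 ≈ 1446.1*I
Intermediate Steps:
m = 225 (m = 15² = 225)
√(-2092266 + (m*q(1, 26) - 1032)) = √(-2092266 + (225*9 - 1032)) = √(-2092266 + (2025 - 1032)) = √(-2092266 + 993) = √(-2091273) = 19*I*√5793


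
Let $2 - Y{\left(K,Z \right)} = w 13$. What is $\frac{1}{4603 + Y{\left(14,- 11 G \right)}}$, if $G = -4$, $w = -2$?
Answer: $\frac{1}{4631} \approx 0.00021594$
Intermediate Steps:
$Y{\left(K,Z \right)} = 28$ ($Y{\left(K,Z \right)} = 2 - \left(-2\right) 13 = 2 - -26 = 2 + 26 = 28$)
$\frac{1}{4603 + Y{\left(14,- 11 G \right)}} = \frac{1}{4603 + 28} = \frac{1}{4631}$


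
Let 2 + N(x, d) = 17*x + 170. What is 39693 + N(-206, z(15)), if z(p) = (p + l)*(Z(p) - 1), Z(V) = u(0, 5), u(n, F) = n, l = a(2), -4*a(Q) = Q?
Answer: 36359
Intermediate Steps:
a(Q) = -Q/4
l = -1/2 (l = -1/4*2 = -1/2 ≈ -0.50000)
Z(V) = 0
z(p) = 1/2 - p (z(p) = (p - 1/2)*(0 - 1) = (-1/2 + p)*(-1) = 1/2 - p)
N(x, d) = 168 + 17*x (N(x, d) = -2 + (17*x + 170) = -2 + (170 + 17*x) = 168 + 17*x)
39693 + N(-206, z(15)) = 39693 + (168 + 17*(-206)) = 39693 + (168 - 3502) = 39693 - 3334 = 36359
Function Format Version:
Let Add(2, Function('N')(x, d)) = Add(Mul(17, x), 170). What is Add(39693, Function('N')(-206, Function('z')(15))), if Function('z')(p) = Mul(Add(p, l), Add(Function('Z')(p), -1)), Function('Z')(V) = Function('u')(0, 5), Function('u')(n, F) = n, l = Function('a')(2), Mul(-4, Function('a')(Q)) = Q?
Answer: 36359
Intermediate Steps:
Function('a')(Q) = Mul(Rational(-1, 4), Q)
l = Rational(-1, 2) (l = Mul(Rational(-1, 4), 2) = Rational(-1, 2) ≈ -0.50000)
Function('Z')(V) = 0
Function('z')(p) = Add(Rational(1, 2), Mul(-1, p)) (Function('z')(p) = Mul(Add(p, Rational(-1, 2)), Add(0, -1)) = Mul(Add(Rational(-1, 2), p), -1) = Add(Rational(1, 2), Mul(-1, p)))
Function('N')(x, d) = Add(168, Mul(17, x)) (Function('N')(x, d) = Add(-2, Add(Mul(17, x), 170)) = Add(-2, Add(170, Mul(17, x))) = Add(168, Mul(17, x)))
Add(39693, Function('N')(-206, Function('z')(15))) = Add(39693, Add(168, Mul(17, -206))) = Add(39693, Add(168, -3502)) = Add(39693, -3334) = 36359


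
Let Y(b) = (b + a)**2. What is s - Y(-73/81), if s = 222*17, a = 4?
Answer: 24698213/6561 ≈ 3764.4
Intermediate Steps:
s = 3774
Y(b) = (4 + b)**2 (Y(b) = (b + 4)**2 = (4 + b)**2)
s - Y(-73/81) = 3774 - (4 - 73/81)**2 = 3774 - (251/81)**2 = 3774 - 1*63001/6561 = 3774 - 63001/6561 = 24698213/6561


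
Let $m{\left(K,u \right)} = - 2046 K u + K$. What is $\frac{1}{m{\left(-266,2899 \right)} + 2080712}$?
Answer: $\frac{1}{1579820610} \approx 6.3298 \cdot 10^{-10}$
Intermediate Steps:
$m{\left(K,u \right)} = K - 2046 K u$ ($m{\left(K,u \right)} = - 2046 K u + K = K - 2046 K u$)
$\frac{1}{m{\left(-266,2899 \right)} + 2080712} = \frac{1}{- 266 \left(1 - 5931354\right) + 2080712} = \frac{1}{\left(-266\right) \left(-5931353\right) + 2080712} = \frac{1}{1577739898 + 2080712} = \frac{1}{1579820610}$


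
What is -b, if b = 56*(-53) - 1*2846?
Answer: 5814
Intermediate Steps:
b = -5814 (b = -2968 - 2846 = -5814)
-b = -1*(-5814) = 5814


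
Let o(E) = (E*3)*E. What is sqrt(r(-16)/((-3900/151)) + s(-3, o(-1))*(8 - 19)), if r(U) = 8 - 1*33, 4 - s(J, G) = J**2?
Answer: sqrt(340509)/78 ≈ 7.4812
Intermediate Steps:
o(E) = 3*E**2 (o(E) = (3*E)*E = 3*E**2)
s(J, G) = 4 - J**2
r(U) = -25 (r(U) = 8 - 33 = -25)
sqrt(r(-16)/((-3900/151)) + s(-3, o(-1))*(8 - 19)) = sqrt(-25/((-3900/151)) + (4 - 1*(-3)**2)*(8 - 19)) = sqrt(-25/((-3900*1/151)) + (4 - 1*9)*(-11)) = sqrt(-25/(-3900/151) + (4 - 9)*(-11)) = sqrt(-25*(-151/3900) - 5*(-11)) = sqrt(151/156 + 55) = sqrt(8731/156) = sqrt(340509)/78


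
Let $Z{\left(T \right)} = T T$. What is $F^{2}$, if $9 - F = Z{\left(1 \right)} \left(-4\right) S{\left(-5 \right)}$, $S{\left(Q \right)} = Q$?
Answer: $121$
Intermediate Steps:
$Z{\left(T \right)} = T^{2}$
$F = -11$ ($F = 9 - 1^{2} \left(-4\right) \left(-5\right) = 9 - 1 \left(-4\right) \left(-5\right) = 9 - \left(-4\right) \left(-5\right) = 9 - 20 = -11$)
$F^{2} = \left(-11\right)^{2} = 121$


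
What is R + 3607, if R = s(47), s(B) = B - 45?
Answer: 3609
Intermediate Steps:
s(B) = -45 + B
R = 2 (R = -45 + 47 = 2)
R + 3607 = 2 + 3607 = 3609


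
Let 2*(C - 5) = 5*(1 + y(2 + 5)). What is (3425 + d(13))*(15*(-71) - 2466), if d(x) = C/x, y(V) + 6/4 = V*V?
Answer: -630654255/52 ≈ -1.2128e+7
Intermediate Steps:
y(V) = -3/2 + V² (y(V) = -3/2 + V*V = -3/2 + V²)
C = 505/4 (C = 5 + (5*(1 + (-3/2 + (2 + 5)²)))/2 = 5 + (5*(1 + (-3/2 + 7²)))/2 = 5 + (5*(1 + (-3/2 + 49)))/2 = 5 + (5*(1 + 95/2))/2 = 5 + (5*(97/2))/2 = 5 + (½)*(485/2) = 5 + 485/4 = 505/4 ≈ 126.25)
d(x) = 505/(4*x)
(3425 + d(13))*(15*(-71) - 2466) = (3425 + (505/4)/13)*(15*(-71) - 2466) = (3425 + (505/4)*(1/13))*(-1065 - 2466) = (3425 + 505/52)*(-3531) = (178605/52)*(-3531) = -630654255/52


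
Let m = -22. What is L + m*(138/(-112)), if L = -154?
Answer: -3553/28 ≈ -126.89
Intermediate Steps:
L + m*(138/(-112)) = -154 - 3036/(-112) = -154 - 3036*(-1)/112 = -154 - 22*(-69/56) = -154 + 759/28 = -3553/28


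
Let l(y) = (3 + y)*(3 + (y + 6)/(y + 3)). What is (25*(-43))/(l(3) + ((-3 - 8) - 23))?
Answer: 1075/7 ≈ 153.57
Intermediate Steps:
l(y) = (3 + y)*(3 + (6 + y)/(3 + y))
(25*(-43))/(l(3) + ((-3 - 8) - 23)) = (25*(-43))/((15 + 4*3) + ((-3 - 8) - 23)) = -1075/((15 + 12) + (-11 - 23)) = -1075/(27 - 34) = -1075/(-7) = -1075*(-⅐) = 1075/7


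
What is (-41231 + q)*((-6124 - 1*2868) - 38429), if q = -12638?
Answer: 2554521849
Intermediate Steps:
(-41231 + q)*((-6124 - 1*2868) - 38429) = (-41231 - 12638)*((-6124 - 1*2868) - 38429) = -53869*((-6124 - 2868) - 38429) = -53869*(-8992 - 38429) = -53869*(-47421) = 2554521849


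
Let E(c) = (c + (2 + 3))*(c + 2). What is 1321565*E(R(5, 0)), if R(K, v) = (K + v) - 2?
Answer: 52862600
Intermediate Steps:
R(K, v) = -2 + K + v
E(c) = (2 + c)*(5 + c) (E(c) = (c + 5)*(2 + c) = (5 + c)*(2 + c) = (2 + c)*(5 + c))
1321565*E(R(5, 0)) = 1321565*(10 + (-2 + 5 + 0)² + 7*(-2 + 5 + 0)) = 1321565*(10 + 3² + 7*3) = 1321565*(10 + 9 + 21) = 1321565*40 = 52862600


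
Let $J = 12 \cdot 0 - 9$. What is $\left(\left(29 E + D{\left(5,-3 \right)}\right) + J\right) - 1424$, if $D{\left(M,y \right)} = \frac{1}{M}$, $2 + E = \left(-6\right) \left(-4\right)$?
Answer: $- \frac{3974}{5} \approx -794.8$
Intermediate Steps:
$J = -9$ ($J = 0 - 9 = -9$)
$E = 22$ ($E = -2 - -24 = -2 + 24 = 22$)
$\left(\left(29 E + D{\left(5,-3 \right)}\right) + J\right) - 1424 = \left(\left(29 \cdot 22 + \frac{1}{5}\right) - 9\right) - 1424 = \left(\left(638 + \frac{1}{5}\right) - 9\right) - 1424 = \left(\frac{3191}{5} - 9\right) - 1424 = \frac{3146}{5} - 1424 = - \frac{3974}{5}$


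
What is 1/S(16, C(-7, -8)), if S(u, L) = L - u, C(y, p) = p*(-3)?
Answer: ⅛ ≈ 0.12500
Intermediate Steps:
C(y, p) = -3*p
1/S(16, C(-7, -8)) = 1/(-3*(-8) - 1*16) = 1/(24 - 16) = 1/8 = ⅛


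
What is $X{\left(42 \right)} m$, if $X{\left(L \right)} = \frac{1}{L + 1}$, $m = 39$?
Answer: $\frac{39}{43} \approx 0.90698$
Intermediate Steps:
$X{\left(L \right)} = \frac{1}{1 + L}$
$X{\left(42 \right)} m = \frac{1}{1 + 42} \cdot 39 = \frac{1}{43} \cdot 39 = \frac{39}{43}$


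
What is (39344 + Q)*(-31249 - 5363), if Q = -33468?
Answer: -215132112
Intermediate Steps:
(39344 + Q)*(-31249 - 5363) = (39344 - 33468)*(-31249 - 5363) = 5876*(-36612) = -215132112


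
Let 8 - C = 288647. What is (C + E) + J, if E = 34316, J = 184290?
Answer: -70033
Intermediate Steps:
C = -288639 (C = 8 - 1*288647 = 8 - 288647 = -288639)
(C + E) + J = (-288639 + 34316) + 184290 = -254323 + 184290 = -70033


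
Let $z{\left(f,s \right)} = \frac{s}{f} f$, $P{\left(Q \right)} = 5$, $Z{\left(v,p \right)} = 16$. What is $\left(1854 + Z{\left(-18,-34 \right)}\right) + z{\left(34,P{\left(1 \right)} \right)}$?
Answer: $1875$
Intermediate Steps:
$z{\left(f,s \right)} = s$
$\left(1854 + Z{\left(-18,-34 \right)}\right) + z{\left(34,P{\left(1 \right)} \right)} = \left(1854 + 16\right) + 5 = 1870 + 5 = 1875$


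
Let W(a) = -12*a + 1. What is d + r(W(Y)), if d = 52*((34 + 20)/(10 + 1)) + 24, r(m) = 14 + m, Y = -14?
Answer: 5085/11 ≈ 462.27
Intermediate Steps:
W(a) = 1 - 12*a
d = 3072/11 (d = 52*(54/11) + 24 = 2808/11 + 24 = 3072/11 ≈ 279.27)
d + r(W(Y)) = 3072/11 + (14 + (1 - 12*(-14))) = 3072/11 + (14 + (1 + 168)) = 3072/11 + (14 + 169) = 3072/11 + 183 = 5085/11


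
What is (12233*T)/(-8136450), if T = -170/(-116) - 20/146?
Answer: -305825/153109908 ≈ -0.0019974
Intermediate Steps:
T = 5625/4234 (T = -170*(-1/116) - 20*1/146 = 85/58 - 10/73 = 5625/4234 ≈ 1.3285)
(12233*T)/(-8136450) = (12233*(5625/4234))/(-8136450) = (68810625/4234)*(-1/8136450) = -305825/153109908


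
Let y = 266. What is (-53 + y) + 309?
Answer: 522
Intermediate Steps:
(-53 + y) + 309 = (-53 + 266) + 309 = 213 + 309 = 522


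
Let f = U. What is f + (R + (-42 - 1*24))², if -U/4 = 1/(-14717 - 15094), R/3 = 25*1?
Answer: 2414695/29811 ≈ 81.000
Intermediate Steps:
R = 75 (R = 3*(25*1) = 3*25 = 75)
U = 4/29811 (U = -4/(-14717 - 15094) = -4/(-29811) = -4*(-1/29811) = 4/29811 ≈ 0.00013418)
f = 4/29811 ≈ 0.00013418
f + (R + (-42 - 1*24))² = 4/29811 + (75 + (-42 - 1*24))² = 4/29811 + (75 + (-42 - 24))² = 4/29811 + (75 - 66)² = 4/29811 + 9² = 4/29811 + 81 = 2414695/29811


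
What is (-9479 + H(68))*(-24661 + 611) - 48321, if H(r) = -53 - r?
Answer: 230831679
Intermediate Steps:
(-9479 + H(68))*(-24661 + 611) - 48321 = (-9479 + (-53 - 1*68))*(-24661 + 611) - 48321 = (-9479 + (-53 - 68))*(-24050) - 48321 = (-9479 - 121)*(-24050) - 48321 = -9600*(-24050) - 48321 = 230880000 - 48321 = 230831679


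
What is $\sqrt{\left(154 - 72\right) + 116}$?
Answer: $3 \sqrt{22} \approx 14.071$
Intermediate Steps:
$\sqrt{\left(154 - 72\right) + 116} = \sqrt{82 + 116} = \sqrt{198} = 3 \sqrt{22}$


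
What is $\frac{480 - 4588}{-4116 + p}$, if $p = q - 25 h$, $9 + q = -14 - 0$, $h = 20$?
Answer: $\frac{4108}{4639} \approx 0.88554$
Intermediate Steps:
$q = -23$ ($q = -9 - 14 = -23$)
$p = -523$ ($p = -23 - 500 = -523$)
$\frac{480 - 4588}{-4116 + p} = \frac{480 - 4588}{-4116 - 523} = - \frac{4108}{-4639} = \left(-4108\right) \left(- \frac{1}{4639}\right) = \frac{4108}{4639}$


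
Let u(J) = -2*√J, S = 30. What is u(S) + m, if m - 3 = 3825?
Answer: 3828 - 2*√30 ≈ 3817.0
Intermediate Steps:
m = 3828 (m = 3 + 3825 = 3828)
u(S) + m = -2*√30 + 3828 = 3828 - 2*√30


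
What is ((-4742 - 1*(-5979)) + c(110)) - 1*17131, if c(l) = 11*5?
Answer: -15839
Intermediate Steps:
c(l) = 55
((-4742 - 1*(-5979)) + c(110)) - 1*17131 = ((-4742 - 1*(-5979)) + 55) - 1*17131 = ((-4742 + 5979) + 55) - 17131 = (1237 + 55) - 17131 = 1292 - 17131 = -15839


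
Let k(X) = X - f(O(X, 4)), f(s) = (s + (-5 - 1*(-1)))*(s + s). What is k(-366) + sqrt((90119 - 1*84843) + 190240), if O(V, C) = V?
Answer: -271206 + 6*sqrt(5431) ≈ -2.7076e+5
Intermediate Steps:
f(s) = 2*s*(-4 + s) (f(s) = (s + (-5 + 1))*(2*s) = (s - 4)*(2*s) = (-4 + s)*(2*s) = 2*s*(-4 + s))
k(X) = X - 2*X*(-4 + X)
k(-366) + sqrt((90119 - 1*84843) + 190240) = -366*(9 - 2*(-366)) + sqrt((90119 - 1*84843) + 190240) = -366*(9 + 732) + sqrt((90119 - 84843) + 190240) = -366*741 + sqrt(5276 + 190240) = -271206 + sqrt(195516) = -271206 + 6*sqrt(5431)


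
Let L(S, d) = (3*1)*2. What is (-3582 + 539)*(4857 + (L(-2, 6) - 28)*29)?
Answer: -12838417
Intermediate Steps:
L(S, d) = 6 (L(S, d) = 3*2 = 6)
(-3582 + 539)*(4857 + (L(-2, 6) - 28)*29) = (-3582 + 539)*(4857 + (6 - 28)*29) = -3043*(4857 - 22*29) = -3043*(4857 - 638) = -3043*4219 = -12838417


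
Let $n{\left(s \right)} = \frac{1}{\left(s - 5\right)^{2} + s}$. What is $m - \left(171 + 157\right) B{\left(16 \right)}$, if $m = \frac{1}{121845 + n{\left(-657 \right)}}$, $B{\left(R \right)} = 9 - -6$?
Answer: $- \frac{262323516601133}{53317788016} \approx -4920.0$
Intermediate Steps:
$n{\left(s \right)} = \frac{1}{s + \left(-5 + s\right)^{2}}$ ($n{\left(s \right)} = \frac{1}{\left(-5 + s\right)^{2} + s} = \frac{1}{s + \left(-5 + s\right)^{2}}$)
$B{\left(R \right)} = 15$ ($B{\left(R \right)} = 9 + 6 = 15$)
$m = \frac{437587}{53317788016}$ ($m = \frac{1}{121845 + \frac{1}{-657 + \left(-5 - 657\right)^{2}}} = \frac{1}{121845 + \frac{1}{-657 + \left(-662\right)^{2}}} = \frac{1}{121845 + \frac{1}{-657 + 438244}} = \frac{1}{121845 + \frac{1}{437587}} = \frac{1}{\frac{53317788016}{437587}} = \frac{437587}{53317788016} \approx 8.2071 \cdot 10^{-6}$)
$m - \left(171 + 157\right) B{\left(16 \right)} = \frac{437587}{53317788016} - \left(171 + 157\right) 15 = \frac{437587}{53317788016} - 328 \cdot 15 = \frac{437587}{53317788016} - 4920 = - \frac{262323516601133}{53317788016}$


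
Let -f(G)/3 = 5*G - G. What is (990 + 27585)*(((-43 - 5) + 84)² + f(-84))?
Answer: 65836800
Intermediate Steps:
f(G) = -12*G (f(G) = -3*(5*G - G) = -12*G)
(990 + 27585)*(((-43 - 5) + 84)² + f(-84)) = (990 + 27585)*(((-43 - 5) + 84)² - 12*(-84)) = 28575*((-48 + 84)² + 1008) = 28575*(36² + 1008) = 28575*(1296 + 1008) = 28575*2304 = 65836800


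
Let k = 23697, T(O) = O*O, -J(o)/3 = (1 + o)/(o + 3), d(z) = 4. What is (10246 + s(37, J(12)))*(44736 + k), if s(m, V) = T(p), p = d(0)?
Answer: 702259446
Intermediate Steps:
p = 4
J(o) = -3*(1 + o)/(3 + o) (J(o) = -3*(1 + o)/(o + 3) = -3*(1 + o)/(3 + o))
T(O) = O²
s(m, V) = 16 (s(m, V) = 4² = 16)
(10246 + s(37, J(12)))*(44736 + k) = (10246 + 16)*(44736 + 23697) = 10262*68433 = 702259446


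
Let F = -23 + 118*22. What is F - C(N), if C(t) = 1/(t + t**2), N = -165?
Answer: 69625379/27060 ≈ 2573.0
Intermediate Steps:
F = 2573 (F = -23 + 2596 = 2573)
F - C(N) = 2573 - 1/((-165)*(1 - 165)) = 2573 - (-1)/(165*(-164)) = 2573 - (-1)*(-1)/(165*164) = 2573 - 1*1/27060 = 2573 - 1/27060 = 69625379/27060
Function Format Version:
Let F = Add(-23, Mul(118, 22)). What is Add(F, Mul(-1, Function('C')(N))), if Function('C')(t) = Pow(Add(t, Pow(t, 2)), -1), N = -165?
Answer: Rational(69625379, 27060) ≈ 2573.0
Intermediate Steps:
F = 2573 (F = Add(-23, 2596) = 2573)
Add(F, Mul(-1, Function('C')(N))) = Add(2573, Mul(-1, Mul(Pow(-165, -1), Pow(Add(1, -165), -1)))) = Add(2573, Mul(-1, Mul(Rational(-1, 165), Pow(-164, -1)))) = Add(2573, Mul(-1, Mul(Rational(-1, 165), Rational(-1, 164)))) = Add(2573, Mul(-1, Rational(1, 27060))) = Add(2573, Rational(-1, 27060)) = Rational(69625379, 27060)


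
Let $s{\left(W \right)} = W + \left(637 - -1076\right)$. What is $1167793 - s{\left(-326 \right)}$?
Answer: $1166406$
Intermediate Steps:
$s{\left(W \right)} = 1713 + W$ ($s{\left(W \right)} = W + \left(637 + 1076\right) = W + 1713 = 1713 + W$)
$1167793 - s{\left(-326 \right)} = 1167793 - \left(1713 - 326\right) = 1167793 - 1387 = 1166406$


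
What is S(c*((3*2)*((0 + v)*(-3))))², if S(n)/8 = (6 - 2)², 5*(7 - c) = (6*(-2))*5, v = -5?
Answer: 16384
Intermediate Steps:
c = 19 (c = 7 - 6*(-2)*5/5 = 7 - (-12)*5/5 = 7 - ⅕*(-60) = 7 + 12 = 19)
S(n) = 128 (S(n) = 8*(6 - 2)² = 8*4² = 8*16 = 128)
S(c*((3*2)*((0 + v)*(-3))))² = 128² = 16384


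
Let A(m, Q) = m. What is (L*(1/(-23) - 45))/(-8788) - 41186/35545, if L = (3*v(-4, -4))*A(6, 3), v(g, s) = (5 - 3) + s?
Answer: -2412591346/1796124395 ≈ -1.3432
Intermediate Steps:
v(g, s) = 2 + s
L = -36 (L = (3*(2 - 4))*6 = (3*(-2))*6 = -6*6 = -36)
(L*(1/(-23) - 45))/(-8788) - 41186/35545 = -36*(1/(-23) - 45)/(-8788) - 41186/35545 = -36*(-1/23 - 45)*(-1/8788) - 41186*1/35545 = -36*(-1036/23)*(-1/8788) - 41186/35545 = (37296/23)*(-1/8788) - 41186/35545 = -9324/50531 - 41186/35545 = -2412591346/1796124395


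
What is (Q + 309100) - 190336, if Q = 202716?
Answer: 321480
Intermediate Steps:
(Q + 309100) - 190336 = (202716 + 309100) - 190336 = 511816 - 190336 = 321480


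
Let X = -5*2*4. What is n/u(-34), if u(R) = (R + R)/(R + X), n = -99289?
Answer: -3673693/34 ≈ -1.0805e+5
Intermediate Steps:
X = -40 (X = -10*4 = -40)
u(R) = 2*R/(-40 + R) (u(R) = (R + R)/(R - 40) = (2*R)/(-40 + R) = 2*R/(-40 + R))
n/u(-34) = -99289/(2*(-34)/(-40 - 34)) = -99289/(2*(-34)/(-74)) = -99289/(2*(-34)*(-1/74)) = -99289/34/37 = -99289*37/34 = -3673693/34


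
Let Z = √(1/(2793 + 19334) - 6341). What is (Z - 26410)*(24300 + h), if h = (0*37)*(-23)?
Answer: -641763000 + 24300*I*√3104579759862/22127 ≈ -6.4176e+8 + 1.935e+6*I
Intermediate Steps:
h = 0 (h = 0*(-23) = 0)
Z = I*√3104579759862/22127 (Z = √(1/22127 - 6341) = √(-140307306/22127) = I*√3104579759862/22127 ≈ 79.63*I)
(Z - 26410)*(24300 + h) = (I*√3104579759862/22127 - 26410)*(24300 + 0) = (-26410 + I*√3104579759862/22127)*24300 = -641763000 + 24300*I*√3104579759862/22127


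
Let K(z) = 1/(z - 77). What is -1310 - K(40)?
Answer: -48469/37 ≈ -1310.0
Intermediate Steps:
K(z) = 1/(-77 + z)
-1310 - K(40) = -1310 - 1/(-77 + 40) = -1310 - 1/(-37) = -1310 - 1*(-1/37) = -1310 + 1/37 = -48469/37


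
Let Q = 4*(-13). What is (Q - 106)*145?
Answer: -22910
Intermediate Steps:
Q = -52
(Q - 106)*145 = (-52 - 106)*145 = -158*145 = -22910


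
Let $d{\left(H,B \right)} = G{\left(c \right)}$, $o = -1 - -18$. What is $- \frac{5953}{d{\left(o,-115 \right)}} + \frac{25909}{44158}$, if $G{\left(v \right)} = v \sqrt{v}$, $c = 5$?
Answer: $\frac{25909}{44158} - \frac{5953 \sqrt{5}}{25} \approx -531.87$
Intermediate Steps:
$G{\left(v \right)} = v^{\frac{3}{2}}$
$o = 17$ ($o = -1 + 18 = 17$)
$d{\left(H,B \right)} = 5 \sqrt{5}$ ($d{\left(H,B \right)} = 5^{\frac{3}{2}} = 5 \sqrt{5}$)
$- \frac{5953}{d{\left(o,-115 \right)}} + \frac{25909}{44158} = - \frac{5953}{5 \sqrt{5}} + \frac{25909}{44158} = - 5953 \frac{\sqrt{5}}{25} + 25909 \cdot \frac{1}{44158} = - \frac{5953 \sqrt{5}}{25} + \frac{25909}{44158} = \frac{25909}{44158} - \frac{5953 \sqrt{5}}{25}$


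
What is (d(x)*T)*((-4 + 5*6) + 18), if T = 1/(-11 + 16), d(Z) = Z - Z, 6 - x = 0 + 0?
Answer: 0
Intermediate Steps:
x = 6 (x = 6 - (0 + 0) = 6 - 1*0 = 6 + 0 = 6)
d(Z) = 0
T = 1/5 ≈ 0.20000
(d(x)*T)*((-4 + 5*6) + 18) = (0*(1/5))*((-4 + 5*6) + 18) = 0*((-4 + 30) + 18) = 0*(26 + 18) = 0*44 = 0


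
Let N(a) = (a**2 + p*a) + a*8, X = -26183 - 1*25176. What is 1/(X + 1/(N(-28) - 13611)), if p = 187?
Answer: -18287/939202034 ≈ -1.9471e-5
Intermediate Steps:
X = -51359 (X = -26183 - 25176 = -51359)
N(a) = a**2 + 195*a (N(a) = (a**2 + 187*a) + a*8 = (a**2 + 187*a) + 8*a = a**2 + 195*a)
1/(X + 1/(N(-28) - 13611)) = 1/(-51359 + 1/(-28*(195 - 28) - 13611)) = 1/(-51359 + 1/(-28*167 - 13611)) = 1/(-51359 + 1/(-4676 - 13611)) = 1/(-51359 + 1/(-18287)) = 1/(-51359 - 1/18287) = 1/(-939202034/18287) = -18287/939202034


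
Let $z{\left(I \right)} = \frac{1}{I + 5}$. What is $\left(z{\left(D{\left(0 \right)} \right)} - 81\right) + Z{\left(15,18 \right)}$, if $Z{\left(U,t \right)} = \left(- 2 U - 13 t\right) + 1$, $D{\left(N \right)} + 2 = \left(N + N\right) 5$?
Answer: $- \frac{1031}{3} \approx -343.67$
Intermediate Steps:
$D{\left(N \right)} = -2 + 10 N$ ($D{\left(N \right)} = -2 + \left(N + N\right) 5 = -2 + 2 N 5 = -2 + 10 N$)
$Z{\left(U,t \right)} = 1 - 13 t - 2 U$ ($Z{\left(U,t \right)} = \left(- 13 t - 2 U\right) + 1 = 1 - 13 t - 2 U$)
$z{\left(I \right)} = \frac{1}{5 + I}$
$\left(z{\left(D{\left(0 \right)} \right)} - 81\right) + Z{\left(15,18 \right)} = \left(\frac{1}{5 + \left(-2 + 10 \cdot 0\right)} - 81\right) - 263 = \left(\frac{1}{5 + \left(-2 + 0\right)} - 81\right) - 263 = \left(\frac{1}{5 - 2} - 81\right) - 263 = \left(\frac{1}{3} - 81\right) - 263 = - \frac{242}{3} - 263 = - \frac{1031}{3}$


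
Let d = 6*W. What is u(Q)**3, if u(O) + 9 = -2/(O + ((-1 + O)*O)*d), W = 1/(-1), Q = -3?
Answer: -304821217/421875 ≈ -722.54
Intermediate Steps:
W = -1
d = -6 (d = 6*(-1) = -6)
u(O) = -9 - 2/(O - 6*O*(-1 + O)) (u(O) = -9 - 2/(O + ((-1 + O)*O)*(-6)) = -9 - 2/(O + (O*(-1 + O))*(-6)) = -9 - 2/(O - 6*O*(-1 + O)))
u(Q)**3 = ((2 - 54*(-3)**2 + 63*(-3))/((-3)*(-7 + 6*(-3))))**3 = (-(2 - 54*9 - 189)/(3*(-7 - 18)))**3 = (-1/3*(2 - 486 - 189)/(-25))**3 = (-1/3*(-1/25)*(-673))**3 = (-673/75)**3 = -304821217/421875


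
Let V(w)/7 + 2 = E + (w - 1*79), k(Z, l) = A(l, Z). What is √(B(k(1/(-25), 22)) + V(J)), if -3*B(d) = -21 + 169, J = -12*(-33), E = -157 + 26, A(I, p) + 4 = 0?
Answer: 2*√2787/3 ≈ 35.195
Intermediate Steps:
A(I, p) = -4 (A(I, p) = -4 + 0 = -4)
k(Z, l) = -4
E = -131
J = 396
B(d) = -148/3 (B(d) = -(-21 + 169)/3 = -⅓*148 = -148/3)
V(w) = -1484 + 7*w (V(w) = -14 + 7*(-131 + (w - 1*79)) = -14 + 7*(-131 + (w - 79)) = -14 + 7*(-131 + (-79 + w)) = -14 + 7*(-210 + w) = -14 + (-1470 + 7*w) = -1484 + 7*w)
√(B(k(1/(-25), 22)) + V(J)) = √(-148/3 + (-1484 + 7*396)) = √(-148/3 + (-1484 + 2772)) = √(-148/3 + 1288) = √(3716/3) = 2*√2787/3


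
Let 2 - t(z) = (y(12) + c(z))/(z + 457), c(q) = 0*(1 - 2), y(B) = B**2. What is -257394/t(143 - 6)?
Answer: -4247001/29 ≈ -1.4645e+5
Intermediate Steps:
c(q) = 0 (c(q) = 0*(-1) = 0)
t(z) = 2 - 144/(457 + z) (t(z) = 2 - (12**2 + 0)/(z + 457) = 2 - (144 + 0)/(457 + z) = 2 - 144/(457 + z))
-257394/t(143 - 6) = -257394*(457 + (143 - 6))/(2*(385 + (143 - 6))) = -257394*(457 + 137)/(2*(385 + 137)) = -257394/(2*522/594) = -257394/(2*(1/594)*522) = -257394/58/33 = -257394*33/58 = -4247001/29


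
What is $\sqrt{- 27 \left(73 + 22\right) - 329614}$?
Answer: $i \sqrt{332179} \approx 576.35 i$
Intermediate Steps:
$\sqrt{- 27 \left(73 + 22\right) - 329614} = \sqrt{\left(-27\right) 95 - 329614} = \sqrt{-2565 - 329614} = \sqrt{-332179} = i \sqrt{332179}$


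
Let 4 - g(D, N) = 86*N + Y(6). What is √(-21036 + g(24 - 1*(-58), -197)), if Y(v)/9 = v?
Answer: 4*I*√259 ≈ 64.374*I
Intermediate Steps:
Y(v) = 9*v
g(D, N) = -50 - 86*N (g(D, N) = 4 - (86*N + 9*6) = 4 - (86*N + 54) = 4 - (54 + 86*N) = 4 + (-54 - 86*N) = -50 - 86*N)
√(-21036 + g(24 - 1*(-58), -197)) = √(-21036 + (-50 - 86*(-197))) = √(-21036 + (-50 + 16942)) = √(-21036 + 16892) = √(-4144) = 4*I*√259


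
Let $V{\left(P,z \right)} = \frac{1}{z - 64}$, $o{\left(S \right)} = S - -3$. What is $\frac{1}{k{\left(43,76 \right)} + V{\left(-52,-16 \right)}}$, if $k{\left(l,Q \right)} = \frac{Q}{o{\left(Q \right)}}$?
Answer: $\frac{6320}{6001} \approx 1.0532$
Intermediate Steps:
$o{\left(S \right)} = 3 + S$ ($o{\left(S \right)} = S + 3 = 3 + S$)
$V{\left(P,z \right)} = \frac{1}{-64 + z}$
$k{\left(l,Q \right)} = \frac{Q}{3 + Q}$
$\frac{1}{k{\left(43,76 \right)} + V{\left(-52,-16 \right)}} = \frac{1}{\frac{76}{3 + 76} + \frac{1}{-64 - 16}} = \frac{1}{\frac{76}{79} + \frac{1}{-80}} = \frac{1}{76 \cdot \frac{1}{79} - \frac{1}{80}} = \frac{1}{\frac{76}{79} - \frac{1}{80}} = \frac{1}{\frac{6001}{6320}} = \frac{6320}{6001}$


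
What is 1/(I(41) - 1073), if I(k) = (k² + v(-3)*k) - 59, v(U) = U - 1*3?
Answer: 1/303 ≈ 0.0033003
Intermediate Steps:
v(U) = -3 + U (v(U) = U - 3 = -3 + U)
I(k) = -59 + k² - 6*k (I(k) = (k² + (-3 - 3)*k) - 59 = (k² - 6*k) - 59 = -59 + k² - 6*k)
1/(I(41) - 1073) = 1/((-59 + 41² - 6*41) - 1073) = 1/((-59 + 1681 - 246) - 1073) = 1/(1376 - 1073) = 1/303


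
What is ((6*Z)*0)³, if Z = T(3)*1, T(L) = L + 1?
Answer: 0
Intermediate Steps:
T(L) = 1 + L
Z = 4 (Z = (1 + 3)*1 = 4*1 = 4)
((6*Z)*0)³ = ((6*4)*0)³ = (24*0)³ = 0³ = 0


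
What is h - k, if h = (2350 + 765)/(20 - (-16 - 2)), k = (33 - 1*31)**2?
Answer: 2963/38 ≈ 77.974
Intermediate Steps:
k = 4 (k = (33 - 31)**2 = 2**2 = 4)
h = 3115/38 (h = 3115/(20 - 1*(-18)) = 3115/(20 + 18) = 3115/38 ≈ 81.974)
h - k = 3115/38 - 1*4 = 3115/38 - 4 = 2963/38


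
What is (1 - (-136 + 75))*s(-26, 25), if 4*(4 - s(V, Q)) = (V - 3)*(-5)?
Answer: -3999/2 ≈ -1999.5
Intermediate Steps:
s(V, Q) = ¼ + 5*V/4 (s(V, Q) = 4 - (V - 3)*(-5)/4 = 4 - (-3 + V)*(-5)/4 = 4 - (15 - 5*V)/4 = 4 + (-15/4 + 5*V/4) = ¼ + 5*V/4)
(1 - (-136 + 75))*s(-26, 25) = (1 - (-136 + 75))*(¼ + (5/4)*(-26)) = (1 - 1*(-61))*(¼ - 65/2) = (1 + 61)*(-129/4) = 62*(-129/4) = -3999/2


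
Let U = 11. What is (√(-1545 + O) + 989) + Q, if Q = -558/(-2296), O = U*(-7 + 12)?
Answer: 1135651/1148 + I*√1490 ≈ 989.24 + 38.601*I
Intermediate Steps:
O = 55 (O = 11*(-7 + 12) = 11*5 = 55)
Q = 279/1148 (Q = -558*(-1/2296) = 279/1148 ≈ 0.24303)
(√(-1545 + O) + 989) + Q = (√(-1545 + 55) + 989) + 279/1148 = (√(-1490) + 989) + 279/1148 = (I*√1490 + 989) + 279/1148 = (989 + I*√1490) + 279/1148 = 1135651/1148 + I*√1490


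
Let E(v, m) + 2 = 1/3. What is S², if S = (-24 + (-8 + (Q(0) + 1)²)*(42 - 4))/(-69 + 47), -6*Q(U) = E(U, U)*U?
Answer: 21025/121 ≈ 173.76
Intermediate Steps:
E(v, m) = -5/3 (E(v, m) = -2 + 1/3 = -2 + ⅓ = -5/3)
Q(U) = 5*U/18 (Q(U) = -(-5)*U/18 = 5*U/18)
S = 145/11 (S = (-24 + (-8 + ((5/18)*0 + 1)²)*(42 - 4))/(-69 + 47) = (-24 + (-8 + (0 + 1)²)*38)/(-22) = (-24 + (-8 + 1²)*38)*(-1/22) = (-24 + (-8 + 1)*38)*(-1/22) = (-24 - 7*38)*(-1/22) = (-24 - 266)*(-1/22) = -290*(-1/22) = 145/11 ≈ 13.182)
S² = (145/11)² = 21025/121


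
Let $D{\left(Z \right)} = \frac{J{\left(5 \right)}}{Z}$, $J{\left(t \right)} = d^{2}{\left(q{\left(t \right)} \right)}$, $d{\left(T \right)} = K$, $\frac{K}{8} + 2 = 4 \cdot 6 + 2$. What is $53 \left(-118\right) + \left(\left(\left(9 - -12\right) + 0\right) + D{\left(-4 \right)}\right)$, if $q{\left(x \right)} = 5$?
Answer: $-15449$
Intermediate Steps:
$K = 192$ ($K = -16 + 8 \left(4 \cdot 6 + 2\right) = -16 + 8 \left(24 + 2\right) = -16 + 8 \cdot 26 = -16 + 208 = 192$)
$d{\left(T \right)} = 192$
$J{\left(t \right)} = 36864$ ($J{\left(t \right)} = 192^{2} = 36864$)
$D{\left(Z \right)} = \frac{36864}{Z}$
$53 \left(-118\right) + \left(\left(\left(9 - -12\right) + 0\right) + D{\left(-4 \right)}\right) = 53 \left(-118\right) + \left(\left(\left(9 - -12\right) + 0\right) + \frac{36864}{-4}\right) = -6254 + \left(\left(\left(9 + 12\right) + 0\right) + 36864 \left(- \frac{1}{4}\right)\right) = -6254 + \left(\left(21 + 0\right) - 9216\right) = -6254 + \left(21 - 9216\right) = -6254 - 9195 = -15449$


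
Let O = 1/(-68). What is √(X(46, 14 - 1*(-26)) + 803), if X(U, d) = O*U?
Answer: 3*√103054/34 ≈ 28.325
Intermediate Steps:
O = -1/68 ≈ -0.014706
X(U, d) = -U/68
√(X(46, 14 - 1*(-26)) + 803) = √(-1/68*46 + 803) = √(-23/34 + 803) = √(27279/34) = 3*√103054/34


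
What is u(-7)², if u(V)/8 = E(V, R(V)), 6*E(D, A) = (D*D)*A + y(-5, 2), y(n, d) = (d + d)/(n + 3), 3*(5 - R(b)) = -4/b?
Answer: 7862416/81 ≈ 97067.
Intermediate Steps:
R(b) = 5 + 4/(3*b) (R(b) = 5 - (-4)/(3*b) = 5 + 4/(3*b))
y(n, d) = 2*d/(3 + n) (y(n, d) = (2*d)/(3 + n) = 2*d/(3 + n))
E(D, A) = -⅓ + A*D²/6 (E(D, A) = ((D*D)*A + 2*2/(3 - 5))/6 = (D²*A + 2*2/(-2))/6 = (A*D² + 2*2*(-½))/6 = (A*D² - 2)/6 = (-2 + A*D²)/6 = -⅓ + A*D²/6)
u(V) = -8/3 + 4*V²*(5 + 4/(3*V))/3 (u(V) = 8*(-⅓ + (5 + 4/(3*V))*V²/6) = 8*(-⅓ + V²*(5 + 4/(3*V))/6) = -8/3 + 4*V²*(5 + 4/(3*V))/3)
u(-7)² = (-8/3 + (4/9)*(-7)*(4 + 15*(-7)))² = (-8/3 + (4/9)*(-7)*(4 - 105))² = (-8/3 + (4/9)*(-7)*(-101))² = (-8/3 + 2828/9)² = (2804/9)² = 7862416/81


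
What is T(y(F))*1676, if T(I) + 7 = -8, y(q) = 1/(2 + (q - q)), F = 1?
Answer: -25140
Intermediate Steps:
y(q) = ½ (y(q) = 1/(2 + 0) = 1/2 = ½)
T(I) = -15 (T(I) = -7 - 8 = -15)
T(y(F))*1676 = -15*1676 = -25140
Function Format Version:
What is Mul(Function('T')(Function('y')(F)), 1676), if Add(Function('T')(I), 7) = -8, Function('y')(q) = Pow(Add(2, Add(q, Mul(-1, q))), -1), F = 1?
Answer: -25140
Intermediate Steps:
Function('y')(q) = Rational(1, 2) (Function('y')(q) = Pow(Add(2, 0), -1) = Pow(2, -1) = Rational(1, 2))
Function('T')(I) = -15 (Function('T')(I) = Add(-7, -8) = -15)
Mul(Function('T')(Function('y')(F)), 1676) = Mul(-15, 1676) = -25140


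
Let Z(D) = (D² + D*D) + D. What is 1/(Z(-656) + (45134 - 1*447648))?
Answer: 1/457502 ≈ 2.1858e-6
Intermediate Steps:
Z(D) = D + 2*D² (Z(D) = (D² + D²) + D = 2*D² + D = D + 2*D²)
1/(Z(-656) + (45134 - 1*447648)) = 1/(-656*(1 + 2*(-656)) + (45134 - 1*447648)) = 1/(-656*(1 - 1312) + (45134 - 447648)) = 1/(-656*(-1311) - 402514) = 1/(860016 - 402514) = 1/457502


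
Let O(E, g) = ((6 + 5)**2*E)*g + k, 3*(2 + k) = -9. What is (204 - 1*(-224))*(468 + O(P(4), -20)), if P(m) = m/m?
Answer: -837596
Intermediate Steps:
P(m) = 1
k = -5 (k = -2 + (1/3)*(-9) = -2 - 3 = -5)
O(E, g) = -5 + 121*E*g (O(E, g) = ((6 + 5)**2*E)*g - 5 = (11**2*E)*g - 5 = (121*E)*g - 5 = 121*E*g - 5 = -5 + 121*E*g)
(204 - 1*(-224))*(468 + O(P(4), -20)) = (204 - 1*(-224))*(468 + (-5 + 121*1*(-20))) = (204 + 224)*(468 + (-5 - 2420)) = 428*(468 - 2425) = 428*(-1957) = -837596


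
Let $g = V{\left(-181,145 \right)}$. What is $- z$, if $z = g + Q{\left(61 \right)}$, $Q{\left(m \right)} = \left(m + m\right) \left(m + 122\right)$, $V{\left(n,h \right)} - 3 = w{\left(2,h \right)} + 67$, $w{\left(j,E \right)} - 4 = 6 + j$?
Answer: $-22408$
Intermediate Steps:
$w{\left(j,E \right)} = 10 + j$ ($w{\left(j,E \right)} = 4 + \left(6 + j\right) = 10 + j$)
$V{\left(n,h \right)} = 82$ ($V{\left(n,h \right)} = 3 + \left(\left(10 + 2\right) + 67\right) = 3 + \left(12 + 67\right) = 3 + 79 = 82$)
$Q{\left(m \right)} = 2 m \left(122 + m\right)$
$g = 82$
$z = 22408$ ($z = 82 + 2 \cdot 61 \left(122 + 61\right) = 82 + 2 \cdot 61 \cdot 183 = 82 + 22326 = 22408$)
$- z = \left(-1\right) 22408 = -22408$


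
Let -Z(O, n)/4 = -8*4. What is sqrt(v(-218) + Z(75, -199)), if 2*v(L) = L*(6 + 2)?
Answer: 2*I*sqrt(186) ≈ 27.276*I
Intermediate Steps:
Z(O, n) = 128 (Z(O, n) = -(-32)*4 = -4*(-32) = 128)
v(L) = 4*L (v(L) = (L*(6 + 2))/2 = (L*8)/2 = (8*L)/2 = 4*L)
sqrt(v(-218) + Z(75, -199)) = sqrt(4*(-218) + 128) = sqrt(-872 + 128) = sqrt(-744) = 2*I*sqrt(186)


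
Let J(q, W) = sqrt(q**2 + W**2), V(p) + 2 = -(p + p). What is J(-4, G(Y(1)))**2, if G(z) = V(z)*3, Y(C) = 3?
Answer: 592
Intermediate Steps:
V(p) = -2 - 2*p (V(p) = -2 - (p + p) = -2 - 2*p)
G(z) = -6 - 6*z (G(z) = (-2 - 2*z)*3 = -6 - 6*z)
J(q, W) = sqrt(W**2 + q**2)
J(-4, G(Y(1)))**2 = (sqrt((-6 - 6*3)**2 + (-4)**2))**2 = (sqrt((-6 - 18)**2 + 16))**2 = (sqrt((-24)**2 + 16))**2 = (sqrt(576 + 16))**2 = (sqrt(592))**2 = (4*sqrt(37))**2 = 592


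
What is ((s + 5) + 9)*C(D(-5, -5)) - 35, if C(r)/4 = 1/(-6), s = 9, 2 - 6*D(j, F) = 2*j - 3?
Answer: -151/3 ≈ -50.333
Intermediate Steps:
D(j, F) = ⅚ - j/3 (D(j, F) = ⅓ - (2*j - 3)/6 = ⅓ - (-3 + 2*j)/6 = ⅓ + (½ - j/3) = ⅚ - j/3)
C(r) = -⅔ (C(r) = 4/(-6) = 4*(-⅙) = -⅔)
((s + 5) + 9)*C(D(-5, -5)) - 35 = ((9 + 5) + 9)*(-⅔) - 35 = (14 + 9)*(-⅔) - 35 = 23*(-⅔) - 35 = -46/3 - 35 = -151/3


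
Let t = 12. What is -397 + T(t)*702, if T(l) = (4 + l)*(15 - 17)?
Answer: -22861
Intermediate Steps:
T(l) = -8 - 2*l (T(l) = (4 + l)*(-2) = -8 - 2*l)
-397 + T(t)*702 = -397 + (-8 - 2*12)*702 = -397 + (-8 - 24)*702 = -397 - 32*702 = -397 - 22464 = -22861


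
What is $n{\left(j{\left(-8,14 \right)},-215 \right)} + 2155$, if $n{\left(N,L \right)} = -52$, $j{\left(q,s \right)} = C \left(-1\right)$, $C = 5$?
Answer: $2103$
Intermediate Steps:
$j{\left(q,s \right)} = -5$ ($j{\left(q,s \right)} = 5 \left(-1\right) = -5$)
$n{\left(j{\left(-8,14 \right)},-215 \right)} + 2155 = -52 + 2155 = 2103$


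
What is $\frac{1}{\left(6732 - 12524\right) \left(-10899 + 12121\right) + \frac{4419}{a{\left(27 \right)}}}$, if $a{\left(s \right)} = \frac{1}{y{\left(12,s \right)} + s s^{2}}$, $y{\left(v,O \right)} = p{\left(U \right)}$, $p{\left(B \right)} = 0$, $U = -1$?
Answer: $\frac{1}{79901353} \approx 1.2515 \cdot 10^{-8}$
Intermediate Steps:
$y{\left(v,O \right)} = 0$
$a{\left(s \right)} = \frac{1}{s^{3}}$ ($a{\left(s \right)} = \frac{1}{0 + s s^{2}} = \frac{1}{0 + s^{3}} = \frac{1}{s^{3}}$)
$\frac{1}{\left(6732 - 12524\right) \left(-10899 + 12121\right) + \frac{4419}{a{\left(27 \right)}}} = \frac{1}{\left(6732 - 12524\right) \left(-10899 + 12121\right) + \frac{4419}{\frac{1}{19683}}} = \frac{1}{\left(-5792\right) 1222 + 4419 \frac{1}{\frac{1}{19683}}} = \frac{1}{-7077824 + 4419 \cdot 19683} = \frac{1}{-7077824 + 86979177} = \frac{1}{79901353}$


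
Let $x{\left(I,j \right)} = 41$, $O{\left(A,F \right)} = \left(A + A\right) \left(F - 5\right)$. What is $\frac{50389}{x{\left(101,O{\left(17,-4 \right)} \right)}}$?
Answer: $1229$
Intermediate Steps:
$O{\left(A,F \right)} = 2 A \left(-5 + F\right)$
$\frac{50389}{x{\left(101,O{\left(17,-4 \right)} \right)}} = \frac{50389}{41} = 50389 \cdot \frac{1}{41} = 1229$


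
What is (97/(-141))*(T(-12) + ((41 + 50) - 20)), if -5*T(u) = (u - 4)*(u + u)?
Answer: 2813/705 ≈ 3.9901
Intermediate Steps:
T(u) = -2*u*(-4 + u)/5 (T(u) = -(u - 4)*(u + u)/5 = -(-4 + u)*2*u/5 = -2*u*(-4 + u)/5)
(97/(-141))*(T(-12) + ((41 + 50) - 20)) = (97/(-141))*((⅖)*(-12)*(4 - 1*(-12)) + ((41 + 50) - 20)) = (97*(-1/141))*((⅖)*(-12)*(4 + 12) + (91 - 20)) = -97*((⅖)*(-12)*16 + 71)/141 = -97*(-384/5 + 71)/141 = -97/141*(-29/5) = 2813/705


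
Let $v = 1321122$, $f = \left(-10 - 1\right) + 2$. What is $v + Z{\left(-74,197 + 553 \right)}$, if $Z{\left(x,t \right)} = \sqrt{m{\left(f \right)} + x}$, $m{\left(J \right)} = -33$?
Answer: $1321122 + i \sqrt{107} \approx 1.3211 \cdot 10^{6} + 10.344 i$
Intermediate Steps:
$f = -9$ ($f = -11 + 2 = -9$)
$Z{\left(x,t \right)} = \sqrt{-33 + x}$
$v + Z{\left(-74,197 + 553 \right)} = 1321122 + \sqrt{-33 - 74} = 1321122 + \sqrt{-107} = 1321122 + i \sqrt{107}$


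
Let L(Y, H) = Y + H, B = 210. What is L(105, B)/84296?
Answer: 315/84296 ≈ 0.0037368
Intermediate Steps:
L(Y, H) = H + Y
L(105, B)/84296 = (210 + 105)/84296 = 315*(1/84296) = 315/84296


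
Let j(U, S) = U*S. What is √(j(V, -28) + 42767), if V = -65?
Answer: √44587 ≈ 211.16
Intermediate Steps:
j(U, S) = S*U
√(j(V, -28) + 42767) = √(-28*(-65) + 42767) = √(1820 + 42767) = √44587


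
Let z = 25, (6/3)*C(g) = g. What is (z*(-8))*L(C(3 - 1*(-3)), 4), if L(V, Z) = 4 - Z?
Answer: 0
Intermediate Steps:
C(g) = g/2
(z*(-8))*L(C(3 - 1*(-3)), 4) = (25*(-8))*(4 - 1*4) = -200*(4 - 4) = -200*0 = 0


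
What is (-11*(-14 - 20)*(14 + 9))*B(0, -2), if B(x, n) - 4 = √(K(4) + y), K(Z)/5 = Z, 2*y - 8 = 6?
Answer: 34408 + 25806*√3 ≈ 79105.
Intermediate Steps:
y = 7 (y = 4 + (½)*6 = 4 + 3 = 7)
K(Z) = 5*Z
B(x, n) = 4 + 3*√3 (B(x, n) = 4 + √(5*4 + 7) = 4 + √(20 + 7) = 4 + √27 = 4 + 3*√3)
(-11*(-14 - 20)*(14 + 9))*B(0, -2) = (-11*(-14 - 20)*(14 + 9))*(4 + 3*√3) = (-(-374)*23)*(4 + 3*√3) = (-11*(-782))*(4 + 3*√3) = 8602*(4 + 3*√3) = 34408 + 25806*√3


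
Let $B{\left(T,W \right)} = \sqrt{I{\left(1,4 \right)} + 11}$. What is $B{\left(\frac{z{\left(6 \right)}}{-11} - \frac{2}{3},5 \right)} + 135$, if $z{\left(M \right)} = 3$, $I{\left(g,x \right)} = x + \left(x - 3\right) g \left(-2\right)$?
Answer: $135 + \sqrt{13} \approx 138.61$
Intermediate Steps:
$I{\left(g,x \right)} = x - 2 g \left(-3 + x\right)$ ($I{\left(g,x \right)} = x + \left(-3 + x\right) g \left(-2\right) = x + g \left(-3 + x\right) \left(-2\right) = x - 2 g \left(-3 + x\right)$)
$B{\left(T,W \right)} = \sqrt{13}$ ($B{\left(T,W \right)} = \sqrt{\left(4 + 6 \cdot 1 - 2 \cdot 4\right) + 11} = \sqrt{\left(4 + 6 - 8\right) + 11} = \sqrt{2 + 11} = \sqrt{13}$)
$B{\left(\frac{z{\left(6 \right)}}{-11} - \frac{2}{3},5 \right)} + 135 = \sqrt{13} + 135 = 135 + \sqrt{13}$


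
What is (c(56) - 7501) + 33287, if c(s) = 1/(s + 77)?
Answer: 3429539/133 ≈ 25786.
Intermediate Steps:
c(s) = 1/(77 + s)
(c(56) - 7501) + 33287 = (1/(77 + 56) - 7501) + 33287 = (1/133 - 7501) + 33287 = -997632/133 + 33287 = 3429539/133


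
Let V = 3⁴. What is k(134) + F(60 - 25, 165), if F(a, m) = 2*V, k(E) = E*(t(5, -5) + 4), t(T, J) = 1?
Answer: 832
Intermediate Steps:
V = 81
k(E) = 5*E (k(E) = E*(1 + 4) = E*5 = 5*E)
F(a, m) = 162 (F(a, m) = 2*81 = 162)
k(134) + F(60 - 25, 165) = 5*134 + 162 = 670 + 162 = 832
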